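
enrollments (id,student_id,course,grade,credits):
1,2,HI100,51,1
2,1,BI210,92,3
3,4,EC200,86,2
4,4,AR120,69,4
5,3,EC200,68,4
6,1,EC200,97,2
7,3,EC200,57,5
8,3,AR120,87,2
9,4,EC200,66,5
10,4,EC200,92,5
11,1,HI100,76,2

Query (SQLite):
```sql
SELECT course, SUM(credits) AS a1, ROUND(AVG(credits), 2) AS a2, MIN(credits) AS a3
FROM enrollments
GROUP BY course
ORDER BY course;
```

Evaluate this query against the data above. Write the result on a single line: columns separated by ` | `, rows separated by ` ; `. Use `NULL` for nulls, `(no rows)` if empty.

AR120 | 6 | 3 | 2 ; BI210 | 3 | 3 | 3 ; EC200 | 23 | 3.83 | 2 ; HI100 | 3 | 1.5 | 1

Group enrollments by course.
Per group compute: SUM(credits), ROUND(AVG(credits), 2), MIN(credits).
  AR120: ids {4, 8} → SUM(credits)=6, ROUND(AVG(credits), 2)=3, MIN(credits)=2
  BI210: ids {2} → SUM(credits)=3, ROUND(AVG(credits), 2)=3, MIN(credits)=3
  EC200: ids {3, 5, 6, 7, 9, 10} → SUM(credits)=23, ROUND(AVG(credits), 2)=3.83, MIN(credits)=2
  HI100: ids {1, 11} → SUM(credits)=3, ROUND(AVG(credits), 2)=1.5, MIN(credits)=1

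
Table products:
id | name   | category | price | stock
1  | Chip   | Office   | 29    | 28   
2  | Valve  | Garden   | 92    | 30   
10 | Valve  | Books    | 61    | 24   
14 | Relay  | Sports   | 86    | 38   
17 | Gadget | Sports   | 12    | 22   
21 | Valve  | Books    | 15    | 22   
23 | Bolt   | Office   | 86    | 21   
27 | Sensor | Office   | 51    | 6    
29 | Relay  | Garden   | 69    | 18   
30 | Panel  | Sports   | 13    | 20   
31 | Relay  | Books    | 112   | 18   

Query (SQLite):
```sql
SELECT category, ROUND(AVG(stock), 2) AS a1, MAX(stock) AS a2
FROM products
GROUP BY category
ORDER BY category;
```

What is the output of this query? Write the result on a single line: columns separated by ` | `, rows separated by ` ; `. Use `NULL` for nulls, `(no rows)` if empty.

Group products by category.
Per group compute: ROUND(AVG(stock), 2), MAX(stock).
  Books: ids {10, 21, 31} → ROUND(AVG(stock), 2)=21.33, MAX(stock)=24
  Garden: ids {2, 29} → ROUND(AVG(stock), 2)=24, MAX(stock)=30
  Office: ids {1, 23, 27} → ROUND(AVG(stock), 2)=18.33, MAX(stock)=28
  Sports: ids {14, 17, 30} → ROUND(AVG(stock), 2)=26.67, MAX(stock)=38

Books | 21.33 | 24 ; Garden | 24 | 30 ; Office | 18.33 | 28 ; Sports | 26.67 | 38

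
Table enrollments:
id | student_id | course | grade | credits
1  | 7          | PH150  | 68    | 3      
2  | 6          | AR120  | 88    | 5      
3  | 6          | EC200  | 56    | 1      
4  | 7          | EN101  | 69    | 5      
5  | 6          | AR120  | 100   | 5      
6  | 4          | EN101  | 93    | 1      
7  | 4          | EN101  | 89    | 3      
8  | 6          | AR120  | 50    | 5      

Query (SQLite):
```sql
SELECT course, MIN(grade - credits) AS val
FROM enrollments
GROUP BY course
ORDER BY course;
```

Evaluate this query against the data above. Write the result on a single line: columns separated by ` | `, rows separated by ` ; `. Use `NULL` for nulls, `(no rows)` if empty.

AR120 | 45 ; EC200 | 55 ; EN101 | 64 ; PH150 | 65

For each row compute grade - credits.
Group by course; take MIN of the expression per group.
  AR120: ids {2, 5, 8} → MIN(grade - credits)=45
  EC200: ids {3} → MIN(grade - credits)=55
  EN101: ids {4, 6, 7} → MIN(grade - credits)=64
  PH150: ids {1} → MIN(grade - credits)=65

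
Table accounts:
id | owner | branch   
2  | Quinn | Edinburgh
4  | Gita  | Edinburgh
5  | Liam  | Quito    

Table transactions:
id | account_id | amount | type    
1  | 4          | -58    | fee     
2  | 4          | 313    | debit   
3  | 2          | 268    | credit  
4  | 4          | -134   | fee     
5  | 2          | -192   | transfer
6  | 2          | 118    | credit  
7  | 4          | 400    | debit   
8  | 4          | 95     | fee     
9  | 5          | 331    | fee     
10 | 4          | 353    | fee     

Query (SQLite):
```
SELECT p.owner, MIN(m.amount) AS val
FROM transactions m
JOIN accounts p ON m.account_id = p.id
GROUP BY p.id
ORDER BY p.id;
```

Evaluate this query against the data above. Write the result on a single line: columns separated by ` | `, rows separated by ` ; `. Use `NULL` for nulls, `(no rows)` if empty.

Quinn | -192 ; Gita | -134 ; Liam | 331

Join each transactions row to its accounts via account_id.
Group joined rows by accounts.id; compute MIN(m.amount) per group.
  2: ids {3, 5, 6} → MIN(m.amount)=-192
  4: ids {1, 2, 4, 7, 8, 10} → MIN(m.amount)=-134
  5: ids {9} → MIN(m.amount)=331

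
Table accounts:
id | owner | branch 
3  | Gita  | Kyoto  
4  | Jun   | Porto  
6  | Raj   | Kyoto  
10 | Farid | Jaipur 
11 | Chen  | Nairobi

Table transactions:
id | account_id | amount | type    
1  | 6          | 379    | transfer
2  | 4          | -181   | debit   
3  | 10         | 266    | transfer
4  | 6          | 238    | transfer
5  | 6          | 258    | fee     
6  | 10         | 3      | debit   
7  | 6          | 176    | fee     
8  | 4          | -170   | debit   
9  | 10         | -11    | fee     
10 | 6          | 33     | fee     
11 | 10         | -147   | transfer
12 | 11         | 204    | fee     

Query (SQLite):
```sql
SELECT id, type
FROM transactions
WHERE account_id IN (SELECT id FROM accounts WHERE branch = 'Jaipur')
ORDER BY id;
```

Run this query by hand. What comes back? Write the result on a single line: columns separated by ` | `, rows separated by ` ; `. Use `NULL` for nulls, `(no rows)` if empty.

3 | transfer ; 6 | debit ; 9 | fee ; 11 | transfer

Inner query: accounts.id where branch = 'Jaipur'.
Outer: keep transactions rows whose account_id is in that set.
Inner query → {10}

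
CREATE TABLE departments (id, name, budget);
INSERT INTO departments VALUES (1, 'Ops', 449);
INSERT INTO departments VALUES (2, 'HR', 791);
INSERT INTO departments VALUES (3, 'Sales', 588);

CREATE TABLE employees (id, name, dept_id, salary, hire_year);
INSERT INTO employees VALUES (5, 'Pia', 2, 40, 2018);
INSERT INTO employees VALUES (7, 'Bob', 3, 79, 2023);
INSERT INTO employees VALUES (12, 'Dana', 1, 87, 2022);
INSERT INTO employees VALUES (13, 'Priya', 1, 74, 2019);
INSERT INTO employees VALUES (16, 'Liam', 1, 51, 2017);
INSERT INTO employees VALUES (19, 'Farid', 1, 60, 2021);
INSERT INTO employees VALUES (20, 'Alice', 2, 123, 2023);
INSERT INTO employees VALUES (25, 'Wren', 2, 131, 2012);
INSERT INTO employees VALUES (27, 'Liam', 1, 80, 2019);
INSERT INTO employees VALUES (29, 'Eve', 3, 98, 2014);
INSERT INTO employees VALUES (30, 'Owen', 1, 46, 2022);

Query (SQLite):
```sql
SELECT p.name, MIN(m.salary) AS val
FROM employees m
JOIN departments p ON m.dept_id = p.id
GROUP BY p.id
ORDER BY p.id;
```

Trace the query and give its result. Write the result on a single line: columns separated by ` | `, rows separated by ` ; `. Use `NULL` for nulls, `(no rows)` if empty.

Ops | 46 ; HR | 40 ; Sales | 79

Join each employees row to its departments via dept_id.
Group joined rows by departments.id; compute MIN(m.salary) per group.
  1: ids {12, 13, 16, 19, 27, 30} → MIN(m.salary)=46
  2: ids {5, 20, 25} → MIN(m.salary)=40
  3: ids {7, 29} → MIN(m.salary)=79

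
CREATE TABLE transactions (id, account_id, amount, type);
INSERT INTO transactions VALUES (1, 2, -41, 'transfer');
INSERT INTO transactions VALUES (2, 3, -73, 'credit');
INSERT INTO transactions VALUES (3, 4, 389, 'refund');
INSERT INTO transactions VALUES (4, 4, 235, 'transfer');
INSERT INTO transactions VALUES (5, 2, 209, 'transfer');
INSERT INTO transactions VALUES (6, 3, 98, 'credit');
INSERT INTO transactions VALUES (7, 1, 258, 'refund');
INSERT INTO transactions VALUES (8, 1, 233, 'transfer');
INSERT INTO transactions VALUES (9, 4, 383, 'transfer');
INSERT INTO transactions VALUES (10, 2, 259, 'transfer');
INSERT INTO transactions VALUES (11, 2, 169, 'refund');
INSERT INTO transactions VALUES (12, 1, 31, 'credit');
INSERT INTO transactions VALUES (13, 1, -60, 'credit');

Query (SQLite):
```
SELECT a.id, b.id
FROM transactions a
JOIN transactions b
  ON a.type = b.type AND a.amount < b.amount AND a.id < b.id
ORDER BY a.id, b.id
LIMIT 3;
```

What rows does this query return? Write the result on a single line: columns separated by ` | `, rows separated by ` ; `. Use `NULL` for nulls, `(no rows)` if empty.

1 | 4 ; 1 | 5 ; 1 | 8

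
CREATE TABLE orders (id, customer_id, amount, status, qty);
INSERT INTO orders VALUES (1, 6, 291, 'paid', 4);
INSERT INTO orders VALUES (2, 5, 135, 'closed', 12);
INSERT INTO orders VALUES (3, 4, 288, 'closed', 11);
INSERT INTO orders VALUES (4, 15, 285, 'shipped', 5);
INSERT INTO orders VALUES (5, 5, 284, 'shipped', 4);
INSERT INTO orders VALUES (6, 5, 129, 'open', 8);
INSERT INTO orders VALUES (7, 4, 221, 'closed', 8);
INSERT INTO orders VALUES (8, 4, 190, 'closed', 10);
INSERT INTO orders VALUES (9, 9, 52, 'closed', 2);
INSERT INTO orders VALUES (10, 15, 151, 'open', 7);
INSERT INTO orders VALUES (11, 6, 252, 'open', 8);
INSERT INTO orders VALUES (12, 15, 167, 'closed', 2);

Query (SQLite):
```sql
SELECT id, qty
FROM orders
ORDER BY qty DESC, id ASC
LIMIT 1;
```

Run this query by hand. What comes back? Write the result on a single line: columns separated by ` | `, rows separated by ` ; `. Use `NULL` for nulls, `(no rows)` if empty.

2 | 12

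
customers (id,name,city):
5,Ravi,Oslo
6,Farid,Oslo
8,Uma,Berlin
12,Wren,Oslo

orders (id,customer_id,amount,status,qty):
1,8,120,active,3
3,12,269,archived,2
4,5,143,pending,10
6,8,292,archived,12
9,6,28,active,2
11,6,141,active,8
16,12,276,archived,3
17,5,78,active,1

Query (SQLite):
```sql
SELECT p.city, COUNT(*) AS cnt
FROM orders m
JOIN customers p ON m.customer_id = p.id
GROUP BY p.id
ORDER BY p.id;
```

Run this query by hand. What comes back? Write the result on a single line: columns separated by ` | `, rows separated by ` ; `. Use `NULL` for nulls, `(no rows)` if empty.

Join each orders row to its customers via customer_id.
Group joined rows by customers.id; compute COUNT(*) per group.
  5: ids {4, 17} → COUNT(*)=2
  6: ids {9, 11} → COUNT(*)=2
  8: ids {1, 6} → COUNT(*)=2
  12: ids {3, 16} → COUNT(*)=2

Oslo | 2 ; Oslo | 2 ; Berlin | 2 ; Oslo | 2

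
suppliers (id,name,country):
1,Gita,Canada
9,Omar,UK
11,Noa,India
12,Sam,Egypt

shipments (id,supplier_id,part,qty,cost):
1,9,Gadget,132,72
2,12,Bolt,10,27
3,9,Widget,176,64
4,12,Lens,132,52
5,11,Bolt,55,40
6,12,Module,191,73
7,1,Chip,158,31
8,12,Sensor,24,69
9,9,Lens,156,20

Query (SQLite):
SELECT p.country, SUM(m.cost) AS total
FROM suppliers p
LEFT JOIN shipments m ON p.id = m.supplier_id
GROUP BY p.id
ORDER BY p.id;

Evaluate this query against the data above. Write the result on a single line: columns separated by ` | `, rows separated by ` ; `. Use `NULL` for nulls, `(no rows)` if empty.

Canada | 31 ; UK | 156 ; India | 40 ; Egypt | 221

LEFT JOIN keeps every suppliers row; unmatched ones get NULL for shipments columns.
Group by suppliers.id and compute SUM(m.cost). SUM over an all-NULL group is NULL.
  1: ids {7} → SUM(m.cost)=31
  9: ids {1, 3, 9} → SUM(m.cost)=156
  11: ids {5} → SUM(m.cost)=40
  12: ids {2, 4, 6, 8} → SUM(m.cost)=221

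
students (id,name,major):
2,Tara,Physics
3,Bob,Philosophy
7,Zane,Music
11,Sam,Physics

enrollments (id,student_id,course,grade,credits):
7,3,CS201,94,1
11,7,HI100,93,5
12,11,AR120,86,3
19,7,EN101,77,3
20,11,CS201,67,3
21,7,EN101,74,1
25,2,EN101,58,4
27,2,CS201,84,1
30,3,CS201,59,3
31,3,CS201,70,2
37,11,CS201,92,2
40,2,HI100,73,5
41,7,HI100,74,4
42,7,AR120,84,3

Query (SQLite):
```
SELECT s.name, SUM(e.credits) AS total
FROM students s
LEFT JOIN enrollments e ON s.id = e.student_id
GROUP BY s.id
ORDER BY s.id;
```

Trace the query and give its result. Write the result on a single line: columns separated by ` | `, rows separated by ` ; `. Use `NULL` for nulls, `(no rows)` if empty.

Tara | 10 ; Bob | 6 ; Zane | 16 ; Sam | 8

LEFT JOIN keeps every students row; unmatched ones get NULL for enrollments columns.
Group by students.id and compute SUM(e.credits). SUM over an all-NULL group is NULL.
  2: ids {25, 27, 40} → SUM(e.credits)=10
  3: ids {7, 30, 31} → SUM(e.credits)=6
  7: ids {11, 19, 21, 41, 42} → SUM(e.credits)=16
  11: ids {12, 20, 37} → SUM(e.credits)=8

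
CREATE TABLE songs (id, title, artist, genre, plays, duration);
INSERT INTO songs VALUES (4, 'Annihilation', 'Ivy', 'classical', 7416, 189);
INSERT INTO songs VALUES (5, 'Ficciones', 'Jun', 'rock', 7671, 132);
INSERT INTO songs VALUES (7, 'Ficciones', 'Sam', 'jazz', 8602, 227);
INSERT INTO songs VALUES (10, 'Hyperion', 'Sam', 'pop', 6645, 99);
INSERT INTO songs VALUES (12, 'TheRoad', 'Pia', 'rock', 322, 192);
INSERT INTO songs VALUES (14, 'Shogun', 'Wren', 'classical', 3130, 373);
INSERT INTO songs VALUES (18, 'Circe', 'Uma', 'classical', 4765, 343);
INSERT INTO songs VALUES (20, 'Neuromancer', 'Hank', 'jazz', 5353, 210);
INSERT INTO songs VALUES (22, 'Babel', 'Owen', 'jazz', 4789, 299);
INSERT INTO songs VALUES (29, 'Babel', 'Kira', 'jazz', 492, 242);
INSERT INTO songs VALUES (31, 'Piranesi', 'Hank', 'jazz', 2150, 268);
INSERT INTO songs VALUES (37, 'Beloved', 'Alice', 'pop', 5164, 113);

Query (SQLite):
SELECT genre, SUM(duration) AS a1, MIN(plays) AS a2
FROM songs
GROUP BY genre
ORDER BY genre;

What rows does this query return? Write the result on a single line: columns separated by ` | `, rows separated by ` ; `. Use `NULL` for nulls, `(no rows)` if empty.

classical | 905 | 3130 ; jazz | 1246 | 492 ; pop | 212 | 5164 ; rock | 324 | 322

Group songs by genre.
Per group compute: SUM(duration), MIN(plays).
  classical: ids {4, 14, 18} → SUM(duration)=905, MIN(plays)=3130
  jazz: ids {7, 20, 22, 29, 31} → SUM(duration)=1246, MIN(plays)=492
  pop: ids {10, 37} → SUM(duration)=212, MIN(plays)=5164
  rock: ids {5, 12} → SUM(duration)=324, MIN(plays)=322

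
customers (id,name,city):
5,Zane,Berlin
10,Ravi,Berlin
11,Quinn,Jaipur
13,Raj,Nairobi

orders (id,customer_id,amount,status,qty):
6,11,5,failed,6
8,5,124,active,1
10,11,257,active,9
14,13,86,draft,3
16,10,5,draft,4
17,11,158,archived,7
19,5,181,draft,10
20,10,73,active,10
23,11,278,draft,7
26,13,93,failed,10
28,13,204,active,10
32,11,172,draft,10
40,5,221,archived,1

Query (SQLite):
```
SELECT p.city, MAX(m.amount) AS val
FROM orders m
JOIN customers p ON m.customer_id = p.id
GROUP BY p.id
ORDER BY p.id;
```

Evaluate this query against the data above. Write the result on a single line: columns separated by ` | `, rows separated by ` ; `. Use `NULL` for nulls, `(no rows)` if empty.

Berlin | 221 ; Berlin | 73 ; Jaipur | 278 ; Nairobi | 204

Join each orders row to its customers via customer_id.
Group joined rows by customers.id; compute MAX(m.amount) per group.
  5: ids {8, 19, 40} → MAX(m.amount)=221
  10: ids {16, 20} → MAX(m.amount)=73
  11: ids {6, 10, 17, 23, 32} → MAX(m.amount)=278
  13: ids {14, 26, 28} → MAX(m.amount)=204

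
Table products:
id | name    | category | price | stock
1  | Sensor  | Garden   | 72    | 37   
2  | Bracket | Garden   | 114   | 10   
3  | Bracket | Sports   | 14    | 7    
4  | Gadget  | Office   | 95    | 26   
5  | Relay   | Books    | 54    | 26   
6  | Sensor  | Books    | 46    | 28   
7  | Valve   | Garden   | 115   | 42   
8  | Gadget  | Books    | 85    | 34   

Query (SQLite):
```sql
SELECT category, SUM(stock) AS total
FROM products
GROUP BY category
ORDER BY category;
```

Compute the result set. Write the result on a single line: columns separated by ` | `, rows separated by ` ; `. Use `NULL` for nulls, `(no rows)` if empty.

Books | 88 ; Garden | 89 ; Office | 26 ; Sports | 7

Partition products by category; compute SUM(stock) within each group.
  Books: ids {5, 6, 8} → SUM(stock)=88
  Garden: ids {1, 2, 7} → SUM(stock)=89
  Office: ids {4} → SUM(stock)=26
  Sports: ids {3} → SUM(stock)=7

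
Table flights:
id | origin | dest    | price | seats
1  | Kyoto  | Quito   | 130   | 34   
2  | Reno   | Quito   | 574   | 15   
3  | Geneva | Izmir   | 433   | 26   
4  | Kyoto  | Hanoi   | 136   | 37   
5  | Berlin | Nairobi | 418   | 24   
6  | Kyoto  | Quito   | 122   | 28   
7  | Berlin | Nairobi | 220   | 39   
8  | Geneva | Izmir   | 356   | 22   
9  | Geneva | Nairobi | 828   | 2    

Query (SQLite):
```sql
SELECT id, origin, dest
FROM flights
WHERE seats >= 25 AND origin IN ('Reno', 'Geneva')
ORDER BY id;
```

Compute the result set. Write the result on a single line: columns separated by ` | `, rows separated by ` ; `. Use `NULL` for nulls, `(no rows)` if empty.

3 | Geneva | Izmir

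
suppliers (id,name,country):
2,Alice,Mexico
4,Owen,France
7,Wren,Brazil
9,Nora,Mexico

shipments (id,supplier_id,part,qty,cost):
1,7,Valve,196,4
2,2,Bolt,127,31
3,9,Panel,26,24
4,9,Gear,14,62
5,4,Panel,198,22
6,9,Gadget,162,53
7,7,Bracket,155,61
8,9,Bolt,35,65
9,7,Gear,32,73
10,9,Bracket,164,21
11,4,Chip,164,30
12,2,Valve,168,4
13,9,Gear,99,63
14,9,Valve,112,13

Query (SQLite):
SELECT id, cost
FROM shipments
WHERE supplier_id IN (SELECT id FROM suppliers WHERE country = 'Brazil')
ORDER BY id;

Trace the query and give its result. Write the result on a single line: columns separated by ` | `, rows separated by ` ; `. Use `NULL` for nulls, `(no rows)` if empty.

1 | 4 ; 7 | 61 ; 9 | 73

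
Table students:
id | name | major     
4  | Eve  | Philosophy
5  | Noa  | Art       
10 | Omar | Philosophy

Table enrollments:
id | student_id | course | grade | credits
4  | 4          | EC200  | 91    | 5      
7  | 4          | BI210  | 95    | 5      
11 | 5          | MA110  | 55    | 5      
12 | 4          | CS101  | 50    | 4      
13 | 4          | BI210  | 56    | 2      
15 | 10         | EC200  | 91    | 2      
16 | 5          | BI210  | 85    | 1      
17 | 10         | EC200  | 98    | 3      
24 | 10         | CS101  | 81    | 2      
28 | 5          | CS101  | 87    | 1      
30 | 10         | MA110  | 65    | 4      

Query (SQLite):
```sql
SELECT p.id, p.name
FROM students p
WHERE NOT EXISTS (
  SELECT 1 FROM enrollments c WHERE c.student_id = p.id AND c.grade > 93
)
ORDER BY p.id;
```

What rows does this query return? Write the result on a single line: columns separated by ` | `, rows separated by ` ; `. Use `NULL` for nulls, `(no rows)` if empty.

5 | Noa

For each students row, check whether any enrollments with matching student_id has grade > 93.
Keep rows where that is false.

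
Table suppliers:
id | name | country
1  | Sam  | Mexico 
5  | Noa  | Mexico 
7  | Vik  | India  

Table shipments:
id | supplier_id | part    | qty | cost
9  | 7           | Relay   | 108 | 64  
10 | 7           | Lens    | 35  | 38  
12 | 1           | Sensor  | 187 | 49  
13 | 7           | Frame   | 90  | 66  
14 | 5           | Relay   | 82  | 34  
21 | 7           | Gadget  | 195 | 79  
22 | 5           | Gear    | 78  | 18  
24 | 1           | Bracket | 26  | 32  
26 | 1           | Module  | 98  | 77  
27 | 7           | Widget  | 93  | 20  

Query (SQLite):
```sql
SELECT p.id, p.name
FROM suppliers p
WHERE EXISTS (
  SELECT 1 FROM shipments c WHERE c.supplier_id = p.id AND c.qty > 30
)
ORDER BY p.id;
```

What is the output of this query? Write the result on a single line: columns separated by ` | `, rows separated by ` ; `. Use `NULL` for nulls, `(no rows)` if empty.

1 | Sam ; 5 | Noa ; 7 | Vik

For each suppliers row, check whether any shipments with matching supplier_id has qty > 30.
Keep rows where that is true.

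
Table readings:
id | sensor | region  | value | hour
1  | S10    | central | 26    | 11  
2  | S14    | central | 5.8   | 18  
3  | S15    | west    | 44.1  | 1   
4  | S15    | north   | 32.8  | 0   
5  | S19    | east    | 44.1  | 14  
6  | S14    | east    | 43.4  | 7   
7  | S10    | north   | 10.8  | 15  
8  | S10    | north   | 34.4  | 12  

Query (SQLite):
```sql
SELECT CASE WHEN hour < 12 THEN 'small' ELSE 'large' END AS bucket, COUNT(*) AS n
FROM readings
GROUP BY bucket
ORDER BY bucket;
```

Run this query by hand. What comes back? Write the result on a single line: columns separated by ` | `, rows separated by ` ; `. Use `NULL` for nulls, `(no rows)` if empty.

large | 4 ; small | 4

Bucket rows by hour < 12 → 'small' else 'large'; count each bucket.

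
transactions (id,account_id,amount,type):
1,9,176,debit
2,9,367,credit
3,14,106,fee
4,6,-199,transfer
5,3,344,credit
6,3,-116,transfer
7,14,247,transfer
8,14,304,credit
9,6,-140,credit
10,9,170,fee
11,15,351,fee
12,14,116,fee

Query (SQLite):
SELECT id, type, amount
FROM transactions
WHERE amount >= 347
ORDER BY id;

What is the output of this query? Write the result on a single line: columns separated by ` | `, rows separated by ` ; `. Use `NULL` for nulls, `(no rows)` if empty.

amount >= 347: ids {2, 11}

2 | credit | 367 ; 11 | fee | 351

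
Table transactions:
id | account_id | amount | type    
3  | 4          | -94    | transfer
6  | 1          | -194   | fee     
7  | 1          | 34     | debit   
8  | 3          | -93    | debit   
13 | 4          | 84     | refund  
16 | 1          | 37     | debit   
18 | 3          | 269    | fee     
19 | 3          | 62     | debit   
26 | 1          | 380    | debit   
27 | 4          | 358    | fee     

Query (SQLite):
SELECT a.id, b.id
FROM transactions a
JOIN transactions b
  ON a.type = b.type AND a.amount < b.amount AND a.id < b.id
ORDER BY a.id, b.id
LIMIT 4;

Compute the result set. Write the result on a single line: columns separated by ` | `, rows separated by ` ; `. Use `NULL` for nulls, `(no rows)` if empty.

Pairs (a,b) with same type, a.amount < b.amount, a.id < b.id.
type groups: debit:{7,8,16,19,26} fee:{6,18,27} refund:{13} transfer:{3}
Ordered by (a.id, b.id); first 4.

6 | 18 ; 6 | 27 ; 7 | 16 ; 7 | 19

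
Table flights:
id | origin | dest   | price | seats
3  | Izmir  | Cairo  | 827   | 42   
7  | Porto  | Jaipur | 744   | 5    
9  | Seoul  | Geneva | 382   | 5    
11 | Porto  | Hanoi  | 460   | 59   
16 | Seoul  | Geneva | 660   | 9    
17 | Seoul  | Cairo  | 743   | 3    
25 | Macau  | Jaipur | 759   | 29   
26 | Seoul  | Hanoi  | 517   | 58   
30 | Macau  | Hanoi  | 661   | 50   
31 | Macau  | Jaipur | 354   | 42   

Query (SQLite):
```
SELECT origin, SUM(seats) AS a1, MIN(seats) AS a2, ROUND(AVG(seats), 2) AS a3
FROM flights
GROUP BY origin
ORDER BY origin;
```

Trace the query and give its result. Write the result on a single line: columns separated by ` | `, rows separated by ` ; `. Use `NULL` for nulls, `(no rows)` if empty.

Izmir | 42 | 42 | 42 ; Macau | 121 | 29 | 40.33 ; Porto | 64 | 5 | 32 ; Seoul | 75 | 3 | 18.75

Group flights by origin.
Per group compute: SUM(seats), MIN(seats), ROUND(AVG(seats), 2).
  Izmir: ids {3} → SUM(seats)=42, MIN(seats)=42, ROUND(AVG(seats), 2)=42
  Macau: ids {25, 30, 31} → SUM(seats)=121, MIN(seats)=29, ROUND(AVG(seats), 2)=40.33
  Porto: ids {7, 11} → SUM(seats)=64, MIN(seats)=5, ROUND(AVG(seats), 2)=32
  Seoul: ids {9, 16, 17, 26} → SUM(seats)=75, MIN(seats)=3, ROUND(AVG(seats), 2)=18.75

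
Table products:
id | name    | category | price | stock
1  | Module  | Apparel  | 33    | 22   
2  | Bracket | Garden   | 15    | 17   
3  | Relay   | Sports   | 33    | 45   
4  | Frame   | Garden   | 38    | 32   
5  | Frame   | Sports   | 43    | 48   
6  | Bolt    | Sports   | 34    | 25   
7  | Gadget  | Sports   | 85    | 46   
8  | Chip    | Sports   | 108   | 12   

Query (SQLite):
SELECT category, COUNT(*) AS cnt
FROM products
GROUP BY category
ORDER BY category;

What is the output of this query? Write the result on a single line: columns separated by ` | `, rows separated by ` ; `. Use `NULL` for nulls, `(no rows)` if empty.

Partition products by category; compute COUNT(*) within each group.
  Apparel: ids {1} → COUNT(*)=1
  Garden: ids {2, 4} → COUNT(*)=2
  Sports: ids {3, 5, 6, 7, 8} → COUNT(*)=5

Apparel | 1 ; Garden | 2 ; Sports | 5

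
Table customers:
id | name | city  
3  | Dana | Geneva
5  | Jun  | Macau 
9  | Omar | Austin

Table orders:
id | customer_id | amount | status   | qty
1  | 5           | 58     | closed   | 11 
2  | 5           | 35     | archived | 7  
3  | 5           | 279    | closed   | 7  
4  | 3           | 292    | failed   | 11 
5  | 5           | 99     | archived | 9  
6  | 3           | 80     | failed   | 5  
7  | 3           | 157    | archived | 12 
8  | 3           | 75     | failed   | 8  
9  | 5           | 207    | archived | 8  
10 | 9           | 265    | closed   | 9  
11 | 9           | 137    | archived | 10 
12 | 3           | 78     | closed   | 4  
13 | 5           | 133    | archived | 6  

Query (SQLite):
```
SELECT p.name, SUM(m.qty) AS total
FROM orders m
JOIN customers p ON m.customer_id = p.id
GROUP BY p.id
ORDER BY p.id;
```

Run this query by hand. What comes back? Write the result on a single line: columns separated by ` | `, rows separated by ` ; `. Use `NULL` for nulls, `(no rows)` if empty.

Join each orders row to its customers via customer_id.
Group joined rows by customers.id; compute SUM(m.qty) per group.
  3: ids {4, 6, 7, 8, 12} → SUM(m.qty)=40
  5: ids {1, 2, 3, 5, 9, 13} → SUM(m.qty)=48
  9: ids {10, 11} → SUM(m.qty)=19

Dana | 40 ; Jun | 48 ; Omar | 19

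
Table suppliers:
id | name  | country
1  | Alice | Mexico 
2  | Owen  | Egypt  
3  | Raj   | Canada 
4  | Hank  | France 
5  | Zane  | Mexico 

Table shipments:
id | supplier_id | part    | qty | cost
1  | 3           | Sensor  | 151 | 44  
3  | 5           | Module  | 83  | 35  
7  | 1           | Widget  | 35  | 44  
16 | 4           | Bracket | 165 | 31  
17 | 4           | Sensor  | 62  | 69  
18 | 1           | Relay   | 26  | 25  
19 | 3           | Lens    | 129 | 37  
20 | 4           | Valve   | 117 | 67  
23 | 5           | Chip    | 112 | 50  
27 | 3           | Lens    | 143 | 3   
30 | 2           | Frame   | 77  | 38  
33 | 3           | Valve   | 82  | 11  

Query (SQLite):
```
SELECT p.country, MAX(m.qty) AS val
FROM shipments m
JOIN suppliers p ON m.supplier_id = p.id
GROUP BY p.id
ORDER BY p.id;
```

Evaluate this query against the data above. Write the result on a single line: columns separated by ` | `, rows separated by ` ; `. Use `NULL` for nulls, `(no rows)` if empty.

Mexico | 35 ; Egypt | 77 ; Canada | 151 ; France | 165 ; Mexico | 112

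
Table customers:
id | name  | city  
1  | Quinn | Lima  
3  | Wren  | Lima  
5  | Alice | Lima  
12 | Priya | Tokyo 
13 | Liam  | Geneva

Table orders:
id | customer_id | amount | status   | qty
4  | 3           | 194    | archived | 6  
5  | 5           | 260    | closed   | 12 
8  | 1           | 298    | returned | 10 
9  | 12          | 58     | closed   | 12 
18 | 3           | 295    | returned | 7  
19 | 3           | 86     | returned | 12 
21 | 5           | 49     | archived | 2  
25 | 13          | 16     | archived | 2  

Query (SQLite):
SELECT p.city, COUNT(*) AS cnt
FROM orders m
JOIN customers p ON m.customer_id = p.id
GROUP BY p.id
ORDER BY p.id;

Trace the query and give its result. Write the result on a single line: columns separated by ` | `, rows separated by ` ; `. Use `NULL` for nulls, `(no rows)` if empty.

Lima | 1 ; Lima | 3 ; Lima | 2 ; Tokyo | 1 ; Geneva | 1

Join each orders row to its customers via customer_id.
Group joined rows by customers.id; compute COUNT(*) per group.
  1: ids {8} → COUNT(*)=1
  3: ids {4, 18, 19} → COUNT(*)=3
  5: ids {5, 21} → COUNT(*)=2
  12: ids {9} → COUNT(*)=1
  13: ids {25} → COUNT(*)=1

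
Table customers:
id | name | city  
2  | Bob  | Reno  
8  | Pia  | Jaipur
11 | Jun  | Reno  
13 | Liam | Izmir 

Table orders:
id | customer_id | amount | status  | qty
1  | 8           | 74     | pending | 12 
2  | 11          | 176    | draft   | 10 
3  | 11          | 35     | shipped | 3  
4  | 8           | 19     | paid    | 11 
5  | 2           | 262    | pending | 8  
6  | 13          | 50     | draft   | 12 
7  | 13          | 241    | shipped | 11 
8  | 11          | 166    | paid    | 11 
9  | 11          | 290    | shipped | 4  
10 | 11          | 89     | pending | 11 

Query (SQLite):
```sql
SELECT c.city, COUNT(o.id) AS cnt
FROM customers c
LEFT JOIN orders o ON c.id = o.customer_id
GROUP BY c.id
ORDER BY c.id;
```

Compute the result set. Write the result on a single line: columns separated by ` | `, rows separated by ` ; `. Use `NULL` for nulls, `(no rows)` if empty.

Reno | 1 ; Jaipur | 2 ; Reno | 5 ; Izmir | 2

LEFT JOIN keeps every customers row; unmatched ones get NULL for orders columns.
Group by customers.id and compute COUNT(o.id). COUNT(col) of an all-NULL group is 0.
  2: ids {5} → COUNT(o.id)=1
  8: ids {1, 4} → COUNT(o.id)=2
  11: ids {2, 3, 8, 9, 10} → COUNT(o.id)=5
  13: ids {6, 7} → COUNT(o.id)=2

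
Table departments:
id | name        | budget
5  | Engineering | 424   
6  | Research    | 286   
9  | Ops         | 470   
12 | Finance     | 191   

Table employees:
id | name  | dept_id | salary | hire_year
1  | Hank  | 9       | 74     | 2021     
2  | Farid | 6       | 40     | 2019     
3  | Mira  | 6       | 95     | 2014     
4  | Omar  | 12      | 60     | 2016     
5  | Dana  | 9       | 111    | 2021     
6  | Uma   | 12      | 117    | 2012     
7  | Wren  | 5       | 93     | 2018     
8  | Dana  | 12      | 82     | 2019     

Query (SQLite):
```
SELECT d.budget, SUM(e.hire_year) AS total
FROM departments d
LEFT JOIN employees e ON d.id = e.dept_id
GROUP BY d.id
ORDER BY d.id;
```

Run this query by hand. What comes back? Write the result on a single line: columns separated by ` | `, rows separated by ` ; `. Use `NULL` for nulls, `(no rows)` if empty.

LEFT JOIN keeps every departments row; unmatched ones get NULL for employees columns.
Group by departments.id and compute SUM(e.hire_year). SUM over an all-NULL group is NULL.
  5: ids {7} → SUM(e.hire_year)=2018
  6: ids {2, 3} → SUM(e.hire_year)=4033
  9: ids {1, 5} → SUM(e.hire_year)=4042
  12: ids {4, 6, 8} → SUM(e.hire_year)=6047

424 | 2018 ; 286 | 4033 ; 470 | 4042 ; 191 | 6047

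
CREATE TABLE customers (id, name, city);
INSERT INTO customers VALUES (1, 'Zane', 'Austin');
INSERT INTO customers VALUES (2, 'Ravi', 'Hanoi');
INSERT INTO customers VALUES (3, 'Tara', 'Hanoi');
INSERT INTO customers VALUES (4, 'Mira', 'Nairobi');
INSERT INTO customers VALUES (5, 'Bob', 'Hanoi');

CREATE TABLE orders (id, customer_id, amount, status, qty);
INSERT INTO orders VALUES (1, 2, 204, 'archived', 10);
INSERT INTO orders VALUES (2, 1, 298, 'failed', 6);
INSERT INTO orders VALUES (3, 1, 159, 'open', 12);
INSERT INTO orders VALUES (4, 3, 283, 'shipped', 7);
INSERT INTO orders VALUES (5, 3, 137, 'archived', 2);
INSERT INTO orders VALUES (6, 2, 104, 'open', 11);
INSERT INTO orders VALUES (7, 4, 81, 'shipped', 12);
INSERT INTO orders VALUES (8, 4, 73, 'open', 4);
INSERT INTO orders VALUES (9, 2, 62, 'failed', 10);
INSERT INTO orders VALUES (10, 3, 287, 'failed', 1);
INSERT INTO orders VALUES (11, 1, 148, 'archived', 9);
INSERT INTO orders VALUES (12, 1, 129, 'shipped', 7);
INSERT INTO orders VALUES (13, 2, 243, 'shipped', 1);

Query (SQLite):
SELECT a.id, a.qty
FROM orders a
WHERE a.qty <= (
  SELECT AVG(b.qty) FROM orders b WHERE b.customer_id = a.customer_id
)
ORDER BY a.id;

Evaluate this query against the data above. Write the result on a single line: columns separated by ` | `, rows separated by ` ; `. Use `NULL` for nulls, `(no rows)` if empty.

2 | 6 ; 5 | 2 ; 8 | 4 ; 10 | 1 ; 12 | 7 ; 13 | 1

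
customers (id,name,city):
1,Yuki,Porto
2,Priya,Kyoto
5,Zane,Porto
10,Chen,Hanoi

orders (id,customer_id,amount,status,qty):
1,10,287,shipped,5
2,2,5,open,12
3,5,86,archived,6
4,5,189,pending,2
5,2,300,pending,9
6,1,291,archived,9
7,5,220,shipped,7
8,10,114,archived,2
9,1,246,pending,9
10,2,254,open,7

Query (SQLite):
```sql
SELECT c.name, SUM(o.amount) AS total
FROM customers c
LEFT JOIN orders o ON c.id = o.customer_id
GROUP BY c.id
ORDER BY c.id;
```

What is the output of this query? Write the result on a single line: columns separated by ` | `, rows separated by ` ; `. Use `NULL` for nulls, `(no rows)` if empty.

Yuki | 537 ; Priya | 559 ; Zane | 495 ; Chen | 401

LEFT JOIN keeps every customers row; unmatched ones get NULL for orders columns.
Group by customers.id and compute SUM(o.amount). SUM over an all-NULL group is NULL.
  1: ids {6, 9} → SUM(o.amount)=537
  2: ids {2, 5, 10} → SUM(o.amount)=559
  5: ids {3, 4, 7} → SUM(o.amount)=495
  10: ids {1, 8} → SUM(o.amount)=401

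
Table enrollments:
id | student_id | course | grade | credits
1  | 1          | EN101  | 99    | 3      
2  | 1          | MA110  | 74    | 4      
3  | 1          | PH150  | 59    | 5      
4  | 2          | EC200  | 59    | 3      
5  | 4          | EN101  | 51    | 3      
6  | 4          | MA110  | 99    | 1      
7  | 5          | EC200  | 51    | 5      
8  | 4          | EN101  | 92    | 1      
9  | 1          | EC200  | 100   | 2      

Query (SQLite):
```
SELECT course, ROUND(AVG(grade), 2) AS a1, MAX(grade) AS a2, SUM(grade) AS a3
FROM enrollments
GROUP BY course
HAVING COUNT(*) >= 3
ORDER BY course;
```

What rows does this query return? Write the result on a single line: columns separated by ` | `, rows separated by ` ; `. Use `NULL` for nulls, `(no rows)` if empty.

Group enrollments by course.
Per group compute: ROUND(AVG(grade), 2), MAX(grade), SUM(grade).
HAVING: drop groups with fewer than 3 rows.
  EC200: ids {4, 7, 9} → ROUND(AVG(grade), 2)=70, MAX(grade)=100, SUM(grade)=210
  EN101: ids {1, 5, 8} → ROUND(AVG(grade), 2)=80.67, MAX(grade)=99, SUM(grade)=242
  MA110: ids {2, 6} → ROUND(AVG(grade), 2)=86.5, MAX(grade)=99, SUM(grade)=173
  PH150: ids {3} → ROUND(AVG(grade), 2)=59, MAX(grade)=59, SUM(grade)=59

EC200 | 70 | 100 | 210 ; EN101 | 80.67 | 99 | 242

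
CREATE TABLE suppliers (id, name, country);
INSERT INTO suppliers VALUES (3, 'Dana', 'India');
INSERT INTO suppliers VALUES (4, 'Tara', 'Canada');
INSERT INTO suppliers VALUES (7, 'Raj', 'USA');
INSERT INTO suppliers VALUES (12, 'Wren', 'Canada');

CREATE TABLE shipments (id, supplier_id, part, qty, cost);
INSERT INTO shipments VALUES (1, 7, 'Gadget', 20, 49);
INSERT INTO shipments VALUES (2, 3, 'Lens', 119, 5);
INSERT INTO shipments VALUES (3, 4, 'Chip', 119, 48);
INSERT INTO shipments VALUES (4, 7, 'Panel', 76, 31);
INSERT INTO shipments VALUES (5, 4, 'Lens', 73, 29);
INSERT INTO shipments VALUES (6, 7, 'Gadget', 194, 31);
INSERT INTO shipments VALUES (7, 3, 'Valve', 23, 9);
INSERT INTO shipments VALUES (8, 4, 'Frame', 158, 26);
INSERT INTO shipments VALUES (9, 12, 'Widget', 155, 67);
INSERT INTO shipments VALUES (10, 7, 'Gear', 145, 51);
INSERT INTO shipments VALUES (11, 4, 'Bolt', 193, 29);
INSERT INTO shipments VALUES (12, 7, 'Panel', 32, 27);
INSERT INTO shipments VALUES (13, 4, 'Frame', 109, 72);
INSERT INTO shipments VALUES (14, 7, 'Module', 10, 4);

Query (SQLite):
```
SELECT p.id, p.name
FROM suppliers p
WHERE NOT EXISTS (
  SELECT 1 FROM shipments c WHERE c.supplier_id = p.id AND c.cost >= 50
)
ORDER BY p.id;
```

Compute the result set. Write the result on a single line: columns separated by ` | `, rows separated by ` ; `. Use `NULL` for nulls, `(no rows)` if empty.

For each suppliers row, check whether any shipments with matching supplier_id has cost >= 50.
Keep rows where that is false.

3 | Dana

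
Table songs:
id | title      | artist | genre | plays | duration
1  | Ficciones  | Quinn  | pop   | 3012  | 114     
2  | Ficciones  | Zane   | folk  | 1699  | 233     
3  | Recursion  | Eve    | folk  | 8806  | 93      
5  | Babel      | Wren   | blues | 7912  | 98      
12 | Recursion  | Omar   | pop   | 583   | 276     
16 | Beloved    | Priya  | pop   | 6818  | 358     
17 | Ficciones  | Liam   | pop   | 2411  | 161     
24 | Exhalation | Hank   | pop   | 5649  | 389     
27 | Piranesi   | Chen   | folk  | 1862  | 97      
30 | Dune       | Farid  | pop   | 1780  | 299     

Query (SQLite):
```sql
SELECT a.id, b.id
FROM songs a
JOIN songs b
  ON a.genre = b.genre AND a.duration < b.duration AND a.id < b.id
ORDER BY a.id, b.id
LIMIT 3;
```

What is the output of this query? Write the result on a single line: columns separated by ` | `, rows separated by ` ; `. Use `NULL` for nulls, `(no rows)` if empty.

Pairs (a,b) with same genre, a.duration < b.duration, a.id < b.id.
genre groups: blues:{5} folk:{2,3,27} pop:{1,12,16,17,24,30}
Ordered by (a.id, b.id); first 3.

1 | 12 ; 1 | 16 ; 1 | 17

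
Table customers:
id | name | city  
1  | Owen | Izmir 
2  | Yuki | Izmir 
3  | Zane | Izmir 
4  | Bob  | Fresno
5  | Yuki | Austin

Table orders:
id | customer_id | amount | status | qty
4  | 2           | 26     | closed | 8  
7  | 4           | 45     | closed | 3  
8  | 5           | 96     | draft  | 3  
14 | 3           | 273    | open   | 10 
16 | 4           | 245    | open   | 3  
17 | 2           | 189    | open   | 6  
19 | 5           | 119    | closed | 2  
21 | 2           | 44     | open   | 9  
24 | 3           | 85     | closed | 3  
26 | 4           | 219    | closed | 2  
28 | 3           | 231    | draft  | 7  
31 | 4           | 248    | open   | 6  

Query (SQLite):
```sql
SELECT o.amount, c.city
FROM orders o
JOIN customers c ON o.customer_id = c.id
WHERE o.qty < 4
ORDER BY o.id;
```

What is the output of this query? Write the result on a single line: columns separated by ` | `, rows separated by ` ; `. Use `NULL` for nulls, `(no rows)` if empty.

Each orders row matches the customers row where customer_id = customers.id.
Then keep rows with o.qty < 4.

45 | Fresno ; 96 | Austin ; 245 | Fresno ; 119 | Austin ; 85 | Izmir ; 219 | Fresno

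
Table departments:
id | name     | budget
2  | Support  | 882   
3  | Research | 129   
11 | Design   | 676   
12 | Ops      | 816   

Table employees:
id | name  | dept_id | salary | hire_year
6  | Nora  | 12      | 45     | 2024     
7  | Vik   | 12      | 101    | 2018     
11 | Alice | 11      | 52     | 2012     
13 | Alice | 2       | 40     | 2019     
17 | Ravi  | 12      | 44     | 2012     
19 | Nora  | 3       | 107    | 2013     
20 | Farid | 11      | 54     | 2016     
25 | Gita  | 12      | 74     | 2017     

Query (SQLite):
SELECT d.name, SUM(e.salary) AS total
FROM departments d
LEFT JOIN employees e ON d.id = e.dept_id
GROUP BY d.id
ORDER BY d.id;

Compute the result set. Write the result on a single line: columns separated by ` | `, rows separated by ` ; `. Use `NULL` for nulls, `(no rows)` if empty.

LEFT JOIN keeps every departments row; unmatched ones get NULL for employees columns.
Group by departments.id and compute SUM(e.salary). SUM over an all-NULL group is NULL.
  2: ids {13} → SUM(e.salary)=40
  3: ids {19} → SUM(e.salary)=107
  11: ids {11, 20} → SUM(e.salary)=106
  12: ids {6, 7, 17, 25} → SUM(e.salary)=264

Support | 40 ; Research | 107 ; Design | 106 ; Ops | 264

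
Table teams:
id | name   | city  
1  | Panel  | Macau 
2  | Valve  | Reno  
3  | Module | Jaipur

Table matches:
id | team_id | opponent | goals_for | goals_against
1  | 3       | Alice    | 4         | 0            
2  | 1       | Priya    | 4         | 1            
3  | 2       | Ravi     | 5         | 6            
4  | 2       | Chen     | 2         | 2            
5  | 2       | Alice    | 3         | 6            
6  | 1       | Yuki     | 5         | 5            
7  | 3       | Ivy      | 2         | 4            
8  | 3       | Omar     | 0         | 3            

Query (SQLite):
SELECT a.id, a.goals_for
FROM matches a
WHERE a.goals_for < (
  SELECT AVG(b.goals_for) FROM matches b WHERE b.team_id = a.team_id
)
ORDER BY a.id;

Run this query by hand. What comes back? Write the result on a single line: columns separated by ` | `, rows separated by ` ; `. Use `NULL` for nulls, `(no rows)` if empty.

For each matches row a, compute AVG(goals_for) over rows sharing a.team_id.
Keep row a if a.goals_for < that per-group AVG.
  team_id=1: AVG(goals_for) = 4.5
  team_id=2: AVG(goals_for) = 3.333333
  team_id=3: AVG(goals_for) = 2.0

2 | 4 ; 4 | 2 ; 5 | 3 ; 8 | 0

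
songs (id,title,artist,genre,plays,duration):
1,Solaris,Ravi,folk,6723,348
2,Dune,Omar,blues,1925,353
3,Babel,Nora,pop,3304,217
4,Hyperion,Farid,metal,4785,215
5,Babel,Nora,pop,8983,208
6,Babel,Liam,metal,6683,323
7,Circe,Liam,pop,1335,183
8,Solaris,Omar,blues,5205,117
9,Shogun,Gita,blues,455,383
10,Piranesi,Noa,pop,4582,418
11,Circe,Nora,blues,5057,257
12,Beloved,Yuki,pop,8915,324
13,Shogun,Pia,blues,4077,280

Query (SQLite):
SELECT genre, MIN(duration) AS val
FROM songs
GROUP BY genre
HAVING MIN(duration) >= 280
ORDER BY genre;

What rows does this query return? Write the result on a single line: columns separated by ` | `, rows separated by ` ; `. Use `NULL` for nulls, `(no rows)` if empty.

folk | 348

Partition songs by genre; compute MIN(duration) within each group.
HAVING: keep groups where MIN(duration) >= 280.
  blues: ids {2, 8, 9, 11, 13} → MIN(duration)=117
  folk: ids {1} → MIN(duration)=348
  metal: ids {4, 6} → MIN(duration)=215
  pop: ids {3, 5, 7, 10, 12} → MIN(duration)=183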